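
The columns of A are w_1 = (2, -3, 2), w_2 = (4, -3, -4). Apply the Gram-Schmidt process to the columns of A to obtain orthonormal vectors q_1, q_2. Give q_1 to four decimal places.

q_1 = (0.4851, -0.7276, 0.4851)

w_1 = (2, -3, 2); ‖w_1‖ = 4.1231, so q_1 = (0.4851, -0.7276, 0.4851).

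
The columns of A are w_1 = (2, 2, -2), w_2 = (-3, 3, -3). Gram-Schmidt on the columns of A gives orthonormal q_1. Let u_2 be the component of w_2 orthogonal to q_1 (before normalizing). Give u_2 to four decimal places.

u_2 = (-4.0000, 2.0000, -2.0000)

q_1 = w_1/‖w_1‖ = (2, 2, -2)/3.4641 = (0.5774, 0.5774, -0.5774).
r_{12} = q_1·w_2 = 1.7321.
u_2 = w_2 − 1.7321·q_1 = (-4.0000, 2.0000, -2.0000).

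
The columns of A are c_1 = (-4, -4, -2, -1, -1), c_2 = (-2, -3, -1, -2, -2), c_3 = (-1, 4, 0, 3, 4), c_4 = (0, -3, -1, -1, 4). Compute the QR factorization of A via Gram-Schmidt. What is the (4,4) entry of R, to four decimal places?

r_{44} = 4.3482

c_1 = (-4, -4, -2, -1, -1); ‖c_1‖ = 6.1644, so e_1 = (-0.6489, -0.6489, -0.3244, -0.1622, -0.1622).
e_1·c_2 = (-0.6489)·(-2) + (-0.6489)·(-3) + (-0.3244)·(-1) + (-0.1622)·(-2) + (-0.1622)·(-2) = 4.2178.
u_2 = c_2 − 4.2178·e_1 = (0.7368, -0.2632, 0.3684, -1.3158, -1.3158).
‖u_2‖ = 2.0520, so e_2 = (0.3591, -0.1282, 0.1795, -0.6412, -0.6412).
e_1·c_3 = (-0.6489)·(-1) + (-0.6489)·4 + (-0.3244)·0 + (-0.1622)·3 + (-0.1622)·4 = -3.0822; e_2·c_3 = 0.3591·(-1) + (-0.1282)·4 + 0.1795·0 + (-0.6412)·3 + (-0.6412)·4 = -5.3607.
u_3 = c_3 + 3.0822·e_1 + 5.3607·e_2 = (-1.0750, 1.3125, -0.0375, -0.9375, 0.0625).
‖u_3‖ = 1.9397, so e_3 = (-0.5542, 0.6766, -0.0193, -0.4833, 0.0322).
e_1·c_4 = (-0.6489)·0 + (-0.6489)·(-3) + (-0.3244)·(-1) + (-0.1622)·(-1) + (-0.1622)·4 = 1.7844; e_2·c_4 = 0.3591·0 + (-0.1282)·(-3) + 0.1795·(-1) + (-0.6412)·(-1) + (-0.6412)·4 = -1.7185; e_3·c_4 = (-0.5542)·0 + 0.6766·(-3) + (-0.0193)·(-1) + (-0.4833)·(-1) + 0.0322·4 = -1.3984.
u_4 = c_4 − 1.7844·e_1 + 1.7185·e_2 + 1.3984·e_3 = (1.0000, -1.1163, -0.1395, -2.4884, 3.2326).
r_{44} = ‖u_4‖ = 4.3482.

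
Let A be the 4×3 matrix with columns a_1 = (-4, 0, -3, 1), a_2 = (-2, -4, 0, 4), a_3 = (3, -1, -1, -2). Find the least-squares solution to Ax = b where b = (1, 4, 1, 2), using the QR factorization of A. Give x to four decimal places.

x = (-0.4172, -0.4109, -0.9799)

a_1 = (-4, 0, -3, 1); ‖a_1‖ = 5.0990, so q_1 = (-0.7845, 0.0000, -0.5883, 0.1961).
q_1·a_2 = (-0.7845)·(-2) + 0.0000·(-4) + (-0.5883)·0 + 0.1961·4 = 2.3534.
u_2 = a_2 − 2.3534·q_1 = (-0.1538, -4.0000, 1.3846, 3.5385).
‖u_2‖ = 5.5192, so q_2 = (-0.0279, -0.7247, 0.2509, 0.6411).
q_1·a_3 = (-0.7845)·3 + 0.0000·(-1) + (-0.5883)·(-1) + 0.1961·(-2) = -2.1573; q_2·a_3 = (-0.0279)·3 + (-0.7247)·(-1) + 0.2509·(-1) + 0.6411·(-2) = -0.8920.
u_3 = a_3 + 2.1573·q_1 + 0.8920·q_2 = (1.2828, -1.6465, -2.0455, -1.0051).
‖u_3‖ = 3.0904, so q_3 = (0.4151, -0.5328, -0.6619, -0.3252).
Qᵀb = (-0.9806, -1.3937, -3.0283).
Back-substitute: x_3 = -3.0283/3.0904 = -0.9799.
x_2 = (-1.3937 + 0.8920·(-0.9799))/5.5192 = -0.4109.
x_1 = (-0.9806 − 2.3534·(-0.4109) + 2.1573·(-0.9799))/5.0990 = -0.4172.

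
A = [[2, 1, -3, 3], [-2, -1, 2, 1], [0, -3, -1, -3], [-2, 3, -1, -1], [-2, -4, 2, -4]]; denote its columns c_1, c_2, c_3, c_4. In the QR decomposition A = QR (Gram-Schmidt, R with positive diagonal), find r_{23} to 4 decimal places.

q_1 = c_1/‖c_1‖ = (2, -2, 0, -2, -2)/4.0000 = (0.5000, -0.5000, 0.0000, -0.5000, -0.5000).
r_{12} = q_1·c_2 = 1.5000.
u_2 = c_2 − 1.5000·q_1 = (0.2500, -0.2500, -3.0000, 3.7500, -3.2500).
‖u_2‖ = 5.8095, so q_2 = (0.0430, -0.0430, -0.5164, 0.6455, -0.5594).
r_{23} = q_2·c_3 = -1.4631.

r_{23} = -1.4631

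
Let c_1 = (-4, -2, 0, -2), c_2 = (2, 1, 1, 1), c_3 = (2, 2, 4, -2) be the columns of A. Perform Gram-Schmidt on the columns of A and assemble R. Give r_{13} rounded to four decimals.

c_1 = (-4, -2, 0, -2); ‖c_1‖ = 4.8990, so e_1 = (-0.8165, -0.4082, 0.0000, -0.4082).
r_{13} = e_1·c_3 = -1.6330.

r_{13} = -1.6330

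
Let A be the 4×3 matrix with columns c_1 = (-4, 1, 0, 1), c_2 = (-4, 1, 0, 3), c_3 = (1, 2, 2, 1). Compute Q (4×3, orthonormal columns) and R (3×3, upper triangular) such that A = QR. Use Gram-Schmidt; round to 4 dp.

c_1 = (-4, 1, 0, 1); ‖c_1‖ = 4.2426, so q_1 = (-0.9428, 0.2357, 0.0000, 0.2357).
q_1·c_2 = (-0.9428)·(-4) + 0.2357·1 + 0.0000·0 + 0.2357·3 = 4.7140.
u_2 = c_2 − 4.7140·q_1 = (0.4444, -0.1111, 0.0000, 1.8889).
‖u_2‖ = 1.9437, so q_2 = (0.2287, -0.0572, 0.0000, 0.9718).
q_1·c_3 = (-0.9428)·1 + 0.2357·2 + 0.0000·2 + 0.2357·1 = -0.2357; q_2·c_3 = 0.2287·1 + (-0.0572)·2 + 0.0000·2 + 0.9718·1 = 1.0862.
u_3 = c_3 + 0.2357·q_1 − 1.0862·q_2 = (0.5294, 2.1176, 2.0000, 0.0000).
‖u_3‖ = 2.9605, so q_3 = (0.1788, 0.7153, 0.6756, 0.0000).

Q = [[-0.9428, 0.2287, 0.1788], [0.2357, -0.0572, 0.7153], [0.0000, 0.0000, 0.6756], [0.2357, 0.9718, 0.0000]], R = [[4.2426, 4.7140, -0.2357], [0.0000, 1.9437, 1.0862], [0.0000, 0.0000, 2.9605]]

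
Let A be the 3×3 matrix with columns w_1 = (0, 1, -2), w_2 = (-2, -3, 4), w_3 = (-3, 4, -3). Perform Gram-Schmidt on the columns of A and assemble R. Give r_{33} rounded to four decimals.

r_{33} = 3.2660

w_1 = (0, 1, -2); ‖w_1‖ = 2.2361, so q_1 = (0.0000, 0.4472, -0.8944).
q_1·w_2 = 0.0000·(-2) + 0.4472·(-3) + (-0.8944)·4 = -4.9193.
u_2 = w_2 + 4.9193·q_1 = (-2.0000, -0.8000, -0.4000).
‖u_2‖ = 2.1909, so q_2 = (-0.9129, -0.3651, -0.1826).
q_1·w_3 = 0.0000·(-3) + 0.4472·4 + (-0.8944)·(-3) = 4.4721; q_2·w_3 = (-0.9129)·(-3) + (-0.3651)·4 + (-0.1826)·(-3) = 1.8257.
u_3 = w_3 − 4.4721·q_1 − 1.8257·q_2 = (-1.3333, 2.6667, 1.3333).
r_{33} = ‖u_3‖ = 3.2660.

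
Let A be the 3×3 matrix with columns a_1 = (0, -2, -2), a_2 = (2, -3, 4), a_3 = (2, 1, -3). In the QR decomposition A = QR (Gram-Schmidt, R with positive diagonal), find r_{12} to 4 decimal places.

r_{12} = -0.7071

a_1 = (0, -2, -2); ‖a_1‖ = 2.8284, so q_1 = (0.0000, -0.7071, -0.7071).
r_{12} = q_1·a_2 = -0.7071.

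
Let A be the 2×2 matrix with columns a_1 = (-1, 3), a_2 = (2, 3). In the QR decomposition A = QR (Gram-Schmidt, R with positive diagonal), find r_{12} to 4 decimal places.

a_1 = (-1, 3); ‖a_1‖ = 3.1623, so e_1 = (-0.3162, 0.9487).
r_{12} = e_1·a_2 = 2.2136.

r_{12} = 2.2136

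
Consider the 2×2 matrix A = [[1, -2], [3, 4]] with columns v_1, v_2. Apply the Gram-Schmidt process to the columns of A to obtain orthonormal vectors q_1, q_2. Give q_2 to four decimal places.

v_1 = (1, 3); ‖v_1‖ = 3.1623, so q_1 = (0.3162, 0.9487).
q_1·v_2 = 0.3162·(-2) + 0.9487·4 = 3.1623.
u_2 = v_2 − 3.1623·q_1 = (-3.0000, 1.0000).
‖u_2‖ = 3.1623, so q_2 = (-0.9487, 0.3162).

q_2 = (-0.9487, 0.3162)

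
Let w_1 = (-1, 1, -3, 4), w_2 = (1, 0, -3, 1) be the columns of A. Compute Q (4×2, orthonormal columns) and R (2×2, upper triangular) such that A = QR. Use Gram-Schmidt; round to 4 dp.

Q = [[-0.1925, 0.6068], [0.1925, -0.1867], [-0.5774, -0.7001], [0.7698, -0.3267]], R = [[5.1962, 2.3094], [0.0000, 2.3805]]

w_1 = (-1, 1, -3, 4); ‖w_1‖ = 5.1962, so e_1 = (-0.1925, 0.1925, -0.5774, 0.7698).
e_1·w_2 = (-0.1925)·1 + 0.1925·0 + (-0.5774)·(-3) + 0.7698·1 = 2.3094.
u_2 = w_2 − 2.3094·e_1 = (1.4444, -0.4444, -1.6667, -0.7778).
‖u_2‖ = 2.3805, so e_2 = (0.6068, -0.1867, -0.7001, -0.3267).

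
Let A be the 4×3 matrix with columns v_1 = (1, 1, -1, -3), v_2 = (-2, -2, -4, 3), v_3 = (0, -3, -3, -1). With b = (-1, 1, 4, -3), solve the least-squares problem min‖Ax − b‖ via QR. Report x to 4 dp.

x = (-0.2672, -0.8774, 0.1033)

v_1 = (1, 1, -1, -3); ‖v_1‖ = 3.4641, so e_1 = (0.2887, 0.2887, -0.2887, -0.8660).
e_1·v_2 = 0.2887·(-2) + 0.2887·(-2) + (-0.2887)·(-4) + (-0.8660)·3 = -2.5981.
u_2 = v_2 + 2.5981·e_1 = (-1.2500, -1.2500, -4.7500, 0.7500).
‖u_2‖ = 5.1235, so e_2 = (-0.2440, -0.2440, -0.9271, 0.1464).
e_1·v_3 = 0.2887·0 + 0.2887·(-3) + (-0.2887)·(-3) + (-0.8660)·(-1) = 0.8660; e_2·v_3 = (-0.2440)·0 + (-0.2440)·(-3) + (-0.9271)·(-3) + 0.1464·(-1) = 3.3669.
u_3 = v_3 − 0.8660·e_1 − 3.3669·e_2 = (0.5714, -2.4286, 0.3714, -0.7429).
‖u_3‖ = 2.6295, so e_3 = (0.2173, -0.9236, 0.1413, -0.2825).
Qᵀb = (1.4434, -4.1476, 0.2716).
Back-substitute: x_3 = 0.2716/2.6295 = 0.1033.
x_2 = (-4.1476 − 3.3669·0.1033)/5.1235 = -0.8774.
x_1 = (1.4434 + 2.5981·(-0.8774) − 0.8660·0.1033)/3.4641 = -0.2672.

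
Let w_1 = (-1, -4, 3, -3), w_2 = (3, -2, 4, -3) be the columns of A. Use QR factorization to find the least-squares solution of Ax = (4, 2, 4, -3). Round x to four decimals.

e_1 = w_1/‖w_1‖ = (-1, -4, 3, -3)/5.9161 = (-0.1690, -0.6761, 0.5071, -0.5071).
r_{12} = e_1·w_2 = 4.3948.
u_2 = w_2 − 4.3948·e_1 = (3.7429, 0.9714, 1.7714, -0.7714).
‖u_2‖ = 4.3227, so e_2 = (0.8659, 0.2247, 0.4098, -0.1785).
Qᵀb = (1.5213, 6.0875).
Back-substitute: x_2 = 6.0875/4.3227 = 1.4083.
x_1 = (1.5213 − 4.3948·1.4083)/5.9161 = -0.7890.

x = (-0.7890, 1.4083)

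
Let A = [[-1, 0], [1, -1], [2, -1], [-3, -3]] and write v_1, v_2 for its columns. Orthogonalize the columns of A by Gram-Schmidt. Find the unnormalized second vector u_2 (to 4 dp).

v_1 = (-1, 1, 2, -3); ‖v_1‖ = 3.8730, so q_1 = (-0.2582, 0.2582, 0.5164, -0.7746).
q_1·v_2 = (-0.2582)·0 + 0.2582·(-1) + 0.5164·(-1) + (-0.7746)·(-3) = 1.5492.
u_2 = v_2 − 1.5492·q_1 = (0.4000, -1.4000, -1.8000, -1.8000).

u_2 = (0.4000, -1.4000, -1.8000, -1.8000)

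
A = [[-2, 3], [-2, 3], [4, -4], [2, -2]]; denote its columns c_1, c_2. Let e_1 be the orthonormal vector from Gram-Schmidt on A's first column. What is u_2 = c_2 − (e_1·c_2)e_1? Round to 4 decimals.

u_2 = (0.7143, 0.7143, 0.5714, 0.2857)

c_1 = (-2, -2, 4, 2); ‖c_1‖ = 5.2915, so e_1 = (-0.3780, -0.3780, 0.7559, 0.3780).
e_1·c_2 = (-0.3780)·3 + (-0.3780)·3 + 0.7559·(-4) + 0.3780·(-2) = -6.0474.
u_2 = c_2 + 6.0474·e_1 = (0.7143, 0.7143, 0.5714, 0.2857).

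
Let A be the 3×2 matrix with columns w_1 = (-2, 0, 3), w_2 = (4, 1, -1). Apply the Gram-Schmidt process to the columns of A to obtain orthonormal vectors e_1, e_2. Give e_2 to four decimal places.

w_1 = (-2, 0, 3); ‖w_1‖ = 3.6056, so e_1 = (-0.5547, 0.0000, 0.8321).
e_1·w_2 = (-0.5547)·4 + 0.0000·1 + 0.8321·(-1) = -3.0509.
u_2 = w_2 + 3.0509·e_1 = (2.3077, 1.0000, 1.5385).
‖u_2‖ = 2.9483, so e_2 = (0.7827, 0.3392, 0.5218).

e_2 = (0.7827, 0.3392, 0.5218)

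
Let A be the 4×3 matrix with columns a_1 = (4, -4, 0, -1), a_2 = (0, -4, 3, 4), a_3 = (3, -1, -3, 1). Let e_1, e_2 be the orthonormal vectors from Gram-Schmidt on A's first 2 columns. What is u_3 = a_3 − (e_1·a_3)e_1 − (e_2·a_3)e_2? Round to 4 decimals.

a_1 = (4, -4, 0, -1); ‖a_1‖ = 5.7446, so e_1 = (0.6963, -0.6963, 0.0000, -0.1741).
e_1·a_2 = 0.6963·0 + (-0.6963)·(-4) + 0.0000·3 + (-0.1741)·4 = 2.0889.
u_2 = a_2 − 2.0889·e_1 = (-1.4545, -2.5455, 3.0000, 4.3636).
‖u_2‖ = 6.0528, so e_2 = (-0.2403, -0.4205, 0.4956, 0.7209).
e_1·a_3 = 0.6963·3 + (-0.6963)·(-1) + 0.0000·(-3) + (-0.1741)·1 = 2.6112; e_2·a_3 = (-0.2403)·3 + (-0.4205)·(-1) + 0.4956·(-3) + 0.7209·1 = -1.0664.
u_3 = a_3 − 2.6112·e_1 + 1.0664·e_2 = (0.9256, 0.3697, -2.4715, 2.2233).

u_3 = (0.9256, 0.3697, -2.4715, 2.2233)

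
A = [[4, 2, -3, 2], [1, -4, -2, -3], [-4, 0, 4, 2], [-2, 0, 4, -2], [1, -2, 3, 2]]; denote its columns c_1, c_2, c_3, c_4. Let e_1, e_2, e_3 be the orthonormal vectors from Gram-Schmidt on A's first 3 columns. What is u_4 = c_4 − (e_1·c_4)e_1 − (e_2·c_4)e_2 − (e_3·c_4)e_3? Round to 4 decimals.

u_4 = (0.4118, -0.4118, 2.0588, -2.8824, 1.2353)

c_1 = (4, 1, -4, -2, 1); ‖c_1‖ = 6.1644, so e_1 = (0.6489, 0.1622, -0.6489, -0.3244, 0.1622).
e_1·c_2 = 0.6489·2 + 0.1622·(-4) + (-0.6489)·0 + (-0.3244)·0 + 0.1622·(-2) = 0.3244.
u_2 = c_2 − 0.3244·e_1 = (1.7895, -4.0526, 0.2105, 0.1053, -2.0526).
‖u_2‖ = 4.8882, so e_2 = (0.3661, -0.8291, 0.0431, 0.0215, -0.4199).
e_1·c_3 = 0.6489·(-3) + 0.1622·(-2) + (-0.6489)·4 + (-0.3244)·4 + 0.1622·3 = -5.6777; e_2·c_3 = 0.3661·(-3) + (-0.8291)·(-2) + 0.0431·4 + 0.0215·4 + (-0.4199)·3 = -0.4414.
u_3 = c_3 + 5.6777·e_1 + 0.4414·e_2 = (0.8458, -1.4449, 0.3348, 2.1674, 3.7357).
‖u_3‖ = 4.6442, so e_3 = (0.1821, -0.3111, 0.0721, 0.4667, 0.8044).
e_1·c_4 = 0.6489·2 + 0.1622·(-3) + (-0.6489)·2 + (-0.3244)·(-2) + 0.1622·2 = 0.4867; e_2·c_4 = 0.3661·2 + (-0.8291)·(-3) + 0.0431·2 + 0.0215·(-2) + (-0.4199)·2 = 2.4226; e_3·c_4 = 0.1821·2 + (-0.3111)·(-3) + 0.0721·2 + 0.4667·(-2) + 0.8044·2 = 2.1172.
u_4 = c_4 − 0.4867·e_1 − 2.4226·e_2 − 2.1172·e_3 = (0.4118, -0.4118, 2.0588, -2.8824, 1.2353).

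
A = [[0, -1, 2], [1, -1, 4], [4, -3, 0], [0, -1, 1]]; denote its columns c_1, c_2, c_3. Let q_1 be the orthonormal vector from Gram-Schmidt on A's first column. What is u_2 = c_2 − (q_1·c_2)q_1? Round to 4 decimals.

q_1 = c_1/‖c_1‖ = (0, 1, 4, 0)/4.1231 = (0.0000, 0.2425, 0.9701, 0.0000).
r_{12} = q_1·c_2 = -3.1530.
u_2 = c_2 + 3.1530·q_1 = (-1.0000, -0.2353, 0.0588, -1.0000).

u_2 = (-1.0000, -0.2353, 0.0588, -1.0000)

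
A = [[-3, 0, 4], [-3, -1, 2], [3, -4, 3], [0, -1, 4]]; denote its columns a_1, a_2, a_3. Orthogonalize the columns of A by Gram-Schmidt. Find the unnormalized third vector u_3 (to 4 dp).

q_1 = a_1/‖a_1‖ = (-3, -3, 3, 0)/5.1962 = (-0.5774, -0.5774, 0.5774, 0.0000).
r_{12} = q_1·a_2 = -1.7321.
u_2 = a_2 + 1.7321·q_1 = (-1.0000, -2.0000, -3.0000, -1.0000).
‖u_2‖ = 3.8730, so q_2 = (-0.2582, -0.5164, -0.7746, -0.2582).
r_{13} = q_1·a_3 = -1.7321; r_{23} = q_2·a_3 = -5.4222.
u_3 = a_3 + 1.7321·q_1 + 5.4222·q_2 = (1.6000, -1.8000, -0.2000, 2.6000).

u_3 = (1.6000, -1.8000, -0.2000, 2.6000)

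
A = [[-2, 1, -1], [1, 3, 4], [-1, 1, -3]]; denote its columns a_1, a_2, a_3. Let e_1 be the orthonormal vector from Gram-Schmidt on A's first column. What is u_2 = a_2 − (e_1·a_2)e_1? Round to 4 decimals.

u_2 = (1.0000, 3.0000, 1.0000)

e_1 = a_1/‖a_1‖ = (-2, 1, -1)/2.4495 = (-0.8165, 0.4082, -0.4082).
r_{12} = e_1·a_2 = 0.0000.
u_2 = a_2 + 0.0000·e_1 = (1.0000, 3.0000, 1.0000).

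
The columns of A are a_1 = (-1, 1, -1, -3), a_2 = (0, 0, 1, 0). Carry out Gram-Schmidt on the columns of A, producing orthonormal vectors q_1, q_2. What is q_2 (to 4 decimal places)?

q_2 = (-0.0870, 0.0870, 0.9574, -0.2611)

q_1 = a_1/‖a_1‖ = (-1, 1, -1, -3)/3.4641 = (-0.2887, 0.2887, -0.2887, -0.8660).
r_{12} = q_1·a_2 = -0.2887.
u_2 = a_2 + 0.2887·q_1 = (-0.0833, 0.0833, 0.9167, -0.2500).
‖u_2‖ = 0.9574, so q_2 = (-0.0870, 0.0870, 0.9574, -0.2611).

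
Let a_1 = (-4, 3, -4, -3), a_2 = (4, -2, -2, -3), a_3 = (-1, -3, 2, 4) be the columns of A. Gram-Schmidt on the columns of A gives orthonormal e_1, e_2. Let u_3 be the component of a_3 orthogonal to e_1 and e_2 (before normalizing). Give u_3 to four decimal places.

u_3 = (-1.1723, -2.3631, -1.2185, 0.8246)

a_1 = (-4, 3, -4, -3); ‖a_1‖ = 7.0711, so e_1 = (-0.5657, 0.4243, -0.5657, -0.4243).
e_1·a_2 = (-0.5657)·4 + 0.4243·(-2) + (-0.5657)·(-2) + (-0.4243)·(-3) = -0.7071.
u_2 = a_2 + 0.7071·e_1 = (3.6000, -1.7000, -2.4000, -3.3000).
‖u_2‖ = 5.7009, so e_2 = (0.6315, -0.2982, -0.4210, -0.5789).
e_1·a_3 = (-0.5657)·(-1) + 0.4243·(-3) + (-0.5657)·2 + (-0.4243)·4 = -3.5355; e_2·a_3 = 0.6315·(-1) + (-0.2982)·(-3) + (-0.4210)·2 + (-0.5789)·4 = -2.8943.
u_3 = a_3 + 3.5355·e_1 + 2.8943·e_2 = (-1.1723, -2.3631, -1.2185, 0.8246).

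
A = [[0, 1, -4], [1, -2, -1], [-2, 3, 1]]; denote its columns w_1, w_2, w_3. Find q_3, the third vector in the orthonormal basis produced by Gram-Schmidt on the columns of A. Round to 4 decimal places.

q_1 = w_1/‖w_1‖ = (0, 1, -2)/2.2361 = (0.0000, 0.4472, -0.8944).
r_{12} = q_1·w_2 = -3.5777.
u_2 = w_2 + 3.5777·q_1 = (1.0000, -0.4000, -0.2000).
‖u_2‖ = 1.0954, so q_2 = (0.9129, -0.3651, -0.1826).
r_{13} = q_1·w_3 = -1.3416; r_{23} = q_2·w_3 = -3.4689.
u_3 = w_3 + 1.3416·q_1 + 3.4689·q_2 = (-0.8333, -1.6667, -0.8333).
‖u_3‖ = 2.0412, so q_3 = (-0.4082, -0.8165, -0.4082).

q_3 = (-0.4082, -0.8165, -0.4082)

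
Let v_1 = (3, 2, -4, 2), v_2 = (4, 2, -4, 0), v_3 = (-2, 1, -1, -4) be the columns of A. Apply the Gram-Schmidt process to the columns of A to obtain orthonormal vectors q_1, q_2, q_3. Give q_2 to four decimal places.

v_1 = (3, 2, -4, 2); ‖v_1‖ = 5.7446, so q_1 = (0.5222, 0.3482, -0.6963, 0.3482).
q_1·v_2 = 0.5222·4 + 0.3482·2 + (-0.6963)·(-4) + 0.3482·0 = 5.5705.
u_2 = v_2 − 5.5705·q_1 = (1.0909, 0.0606, -0.1212, -1.9394).
‖u_2‖ = 2.2293, so q_2 = (0.4894, 0.0272, -0.0544, -0.8700).

q_2 = (0.4894, 0.0272, -0.0544, -0.8700)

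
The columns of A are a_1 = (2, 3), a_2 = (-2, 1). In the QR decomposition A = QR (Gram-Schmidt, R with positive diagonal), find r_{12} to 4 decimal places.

a_1 = (2, 3); ‖a_1‖ = 3.6056, so q_1 = (0.5547, 0.8321).
r_{12} = q_1·a_2 = -0.2774.

r_{12} = -0.2774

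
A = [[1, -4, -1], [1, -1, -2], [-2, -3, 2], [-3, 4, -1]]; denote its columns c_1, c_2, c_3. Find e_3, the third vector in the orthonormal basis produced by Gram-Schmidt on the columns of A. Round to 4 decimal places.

e_3 = (-0.5109, -0.6521, 0.2021, -0.5224)

e_1 = c_1/‖c_1‖ = (1, 1, -2, -3)/3.8730 = (0.2582, 0.2582, -0.5164, -0.7746).
r_{12} = e_1·c_2 = -2.8402.
u_2 = c_2 + 2.8402·e_1 = (-3.2667, -0.2667, -4.4667, 1.8000).
‖u_2‖ = 5.8252, so e_2 = (-0.5608, -0.0458, -0.7668, 0.3090).
r_{13} = e_1·c_3 = -1.0328; r_{23} = e_2·c_3 = -1.1902.
u_3 = c_3 + 1.0328·e_1 + 1.1902·e_2 = (-1.4008, -1.7878, 0.5540, -1.4322).
‖u_3‖ = 2.7417, so e_3 = (-0.5109, -0.6521, 0.2021, -0.5224).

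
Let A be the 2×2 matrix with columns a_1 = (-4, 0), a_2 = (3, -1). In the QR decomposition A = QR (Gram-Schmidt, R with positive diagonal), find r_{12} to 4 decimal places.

e_1 = a_1/‖a_1‖ = (-4, 0)/4.0000 = (-1.0000, 0.0000).
r_{12} = e_1·a_2 = -3.0000.

r_{12} = -3.0000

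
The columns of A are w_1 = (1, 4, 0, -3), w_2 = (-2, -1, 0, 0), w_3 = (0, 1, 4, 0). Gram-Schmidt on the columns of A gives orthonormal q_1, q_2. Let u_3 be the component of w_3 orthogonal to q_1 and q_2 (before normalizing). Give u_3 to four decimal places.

u_3 = (-0.1915, 0.3830, 4.0000, 0.4468)

q_1 = w_1/‖w_1‖ = (1, 4, 0, -3)/5.0990 = (0.1961, 0.7845, 0.0000, -0.5883).
r_{12} = q_1·w_2 = -1.1767.
u_2 = w_2 + 1.1767·q_1 = (-1.7692, -0.0769, 0.0000, -0.6923).
‖u_2‖ = 1.9014, so q_2 = (-0.9305, -0.0405, 0.0000, -0.3641).
r_{13} = q_1·w_3 = 0.7845; r_{23} = q_2·w_3 = -0.0405.
u_3 = w_3 − 0.7845·q_1 + 0.0405·q_2 = (-0.1915, 0.3830, 4.0000, 0.4468).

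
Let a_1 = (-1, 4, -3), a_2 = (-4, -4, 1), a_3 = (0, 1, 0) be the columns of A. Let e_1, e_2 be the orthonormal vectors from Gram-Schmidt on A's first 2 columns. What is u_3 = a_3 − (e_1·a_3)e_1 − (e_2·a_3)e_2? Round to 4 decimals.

a_1 = (-1, 4, -3); ‖a_1‖ = 5.0990, so e_1 = (-0.1961, 0.7845, -0.5883).
e_1·a_2 = (-0.1961)·(-4) + 0.7845·(-4) + (-0.5883)·1 = -2.9417.
u_2 = a_2 + 2.9417·e_1 = (-4.5769, -1.6923, -0.7308).
‖u_2‖ = 4.9342, so e_2 = (-0.9276, -0.3430, -0.1481).
e_1·a_3 = (-0.1961)·0 + 0.7845·1 + (-0.5883)·0 = 0.7845; e_2·a_3 = (-0.9276)·0 + (-0.3430)·1 + (-0.1481)·0 = -0.3430.
u_3 = a_3 − 0.7845·e_1 + 0.3430·e_2 = (-0.1643, 0.2670, 0.4107).

u_3 = (-0.1643, 0.2670, 0.4107)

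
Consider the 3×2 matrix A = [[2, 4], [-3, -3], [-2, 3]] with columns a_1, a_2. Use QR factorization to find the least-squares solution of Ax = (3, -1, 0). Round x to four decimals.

x = (0.3085, 0.3414)

a_1 = (2, -3, -2); ‖a_1‖ = 4.1231, so e_1 = (0.4851, -0.7276, -0.4851).
e_1·a_2 = 0.4851·4 + (-0.7276)·(-3) + (-0.4851)·3 = 2.6679.
u_2 = a_2 − 2.6679·e_1 = (2.7059, -1.0588, 4.2941).
‖u_2‖ = 5.1848, so e_2 = (0.5219, -0.2042, 0.8282).
Qᵀb = (2.1828, 1.7699).
Back-substitute: x_2 = 1.7699/5.1848 = 0.3414.
x_1 = (2.1828 − 2.6679·0.3414)/4.1231 = 0.3085.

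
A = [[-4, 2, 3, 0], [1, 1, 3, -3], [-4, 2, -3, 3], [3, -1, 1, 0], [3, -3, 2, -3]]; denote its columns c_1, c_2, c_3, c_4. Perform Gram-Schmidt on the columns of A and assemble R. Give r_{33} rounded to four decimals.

c_1 = (-4, 1, -4, 3, 3); ‖c_1‖ = 7.1414, so e_1 = (-0.5601, 0.1400, -0.5601, 0.4201, 0.4201).
e_1·c_2 = (-0.5601)·2 + 0.1400·1 + (-0.5601)·2 + 0.4201·(-1) + 0.4201·(-3) = -3.7808.
u_2 = c_2 + 3.7808·e_1 = (-0.1176, 1.5294, -0.1176, 0.5882, -1.4118).
‖u_2‖ = 2.1693, so e_2 = (-0.0542, 0.7050, -0.0542, 0.2712, -0.6508).
e_1·c_3 = (-0.5601)·3 + 0.1400·3 + (-0.5601)·(-3) + 0.4201·1 + 0.4201·2 = 1.6803; e_2·c_3 = (-0.0542)·3 + 0.7050·3 + (-0.0542)·(-3) + 0.2712·1 + (-0.6508)·2 = 1.0847.
u_3 = c_3 − 1.6803·e_1 − 1.0847·e_2 = (4.0000, 2.0000, -2.0000, 0.0000, 2.0000).
r_{33} = ‖u_3‖ = 5.2915.

r_{33} = 5.2915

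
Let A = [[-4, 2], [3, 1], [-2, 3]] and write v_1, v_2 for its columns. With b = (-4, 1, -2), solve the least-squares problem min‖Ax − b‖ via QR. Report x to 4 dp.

q_1 = v_1/‖v_1‖ = (-4, 3, -2)/5.3852 = (-0.7428, 0.5571, -0.3714).
r_{12} = q_1·v_2 = -2.0426.
u_2 = v_2 + 2.0426·q_1 = (0.4828, 2.1379, 2.2414).
‖u_2‖ = 3.1349, so q_2 = (0.1540, 0.6820, 0.7150).
Qᵀb = (4.2710, -1.3640).
Back-substitute: x_2 = -1.3640/3.1349 = -0.4351.
x_1 = (4.2710 + 2.0426·(-0.4351))/5.3852 = 0.6281.

x = (0.6281, -0.4351)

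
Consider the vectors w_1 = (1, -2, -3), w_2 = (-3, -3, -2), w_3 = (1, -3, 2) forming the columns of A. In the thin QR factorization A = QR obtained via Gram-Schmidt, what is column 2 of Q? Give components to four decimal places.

w_1 = (1, -2, -3); ‖w_1‖ = 3.7417, so e_1 = (0.2673, -0.5345, -0.8018).
e_1·w_2 = 0.2673·(-3) + (-0.5345)·(-3) + (-0.8018)·(-2) = 2.4054.
u_2 = w_2 − 2.4054·e_1 = (-3.6429, -1.7143, -0.0714).
‖u_2‖ = 4.0267, so e_2 = (-0.9047, -0.4257, -0.0177).

e_2 = (-0.9047, -0.4257, -0.0177)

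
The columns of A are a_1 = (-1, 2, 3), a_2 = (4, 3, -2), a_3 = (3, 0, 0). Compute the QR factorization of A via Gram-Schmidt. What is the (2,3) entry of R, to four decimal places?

r_{23} = 2.1112

a_1 = (-1, 2, 3); ‖a_1‖ = 3.7417, so e_1 = (-0.2673, 0.5345, 0.8018).
e_1·a_2 = (-0.2673)·4 + 0.5345·3 + 0.8018·(-2) = -1.0690.
u_2 = a_2 + 1.0690·e_1 = (3.7143, 3.5714, -1.1429).
‖u_2‖ = 5.2780, so e_2 = (0.7037, 0.6767, -0.2165).
r_{23} = e_2·a_3 = 2.1112.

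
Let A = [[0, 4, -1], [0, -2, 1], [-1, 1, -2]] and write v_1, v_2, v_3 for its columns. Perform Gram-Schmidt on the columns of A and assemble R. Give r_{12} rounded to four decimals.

r_{12} = -1.0000

e_1 = v_1/‖v_1‖ = (0, 0, -1)/1.0000 = (0.0000, 0.0000, -1.0000).
r_{12} = e_1·v_2 = -1.0000.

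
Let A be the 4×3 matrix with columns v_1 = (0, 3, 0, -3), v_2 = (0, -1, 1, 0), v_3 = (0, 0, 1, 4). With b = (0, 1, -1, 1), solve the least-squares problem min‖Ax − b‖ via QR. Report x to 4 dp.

x = (-0.0667, -1.2000, 0.2000)

q_1 = v_1/‖v_1‖ = (0, 3, 0, -3)/4.2426 = (0.0000, 0.7071, 0.0000, -0.7071).
r_{12} = q_1·v_2 = -0.7071.
u_2 = v_2 + 0.7071·q_1 = (0.0000, -0.5000, 1.0000, -0.5000).
‖u_2‖ = 1.2247, so q_2 = (0.0000, -0.4082, 0.8165, -0.4082).
r_{13} = q_1·v_3 = -2.8284; r_{23} = q_2·v_3 = -0.8165.
u_3 = v_3 + 2.8284·q_1 + 0.8165·q_2 = (0.0000, 1.6667, 1.6667, 1.6667).
‖u_3‖ = 2.8868, so q_3 = (0.0000, 0.5774, 0.5774, 0.5774).
Qᵀb = (0.0000, -1.6330, 0.5774).
Back-substitute: x_3 = 0.5774/2.8868 = 0.2000.
x_2 = (-1.6330 + 0.8165·0.2000)/1.2247 = -1.2000.
x_1 = (0.0000 + 0.7071·(-1.2000) + 2.8284·0.2000)/4.2426 = -0.0667.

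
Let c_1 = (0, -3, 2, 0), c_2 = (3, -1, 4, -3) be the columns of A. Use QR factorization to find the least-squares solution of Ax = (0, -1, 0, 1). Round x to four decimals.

x = (0.3802, -0.1766)

c_1 = (0, -3, 2, 0); ‖c_1‖ = 3.6056, so q_1 = (0.0000, -0.8321, 0.5547, 0.0000).
q_1·c_2 = 0.0000·3 + (-0.8321)·(-1) + 0.5547·4 + 0.0000·(-3) = 3.0509.
u_2 = c_2 − 3.0509·q_1 = (3.0000, 1.5385, 2.3077, -3.0000).
‖u_2‖ = 5.0688, so q_2 = (0.5919, 0.3035, 0.4553, -0.5919).
Qᵀb = (0.8321, -0.8954).
Back-substitute: x_2 = -0.8954/5.0688 = -0.1766.
x_1 = (0.8321 − 3.0509·(-0.1766))/3.6056 = 0.3802.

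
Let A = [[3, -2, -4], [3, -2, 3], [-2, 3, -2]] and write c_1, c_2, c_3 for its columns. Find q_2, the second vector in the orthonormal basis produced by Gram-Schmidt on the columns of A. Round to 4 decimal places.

q_2 = (0.3015, 0.3015, 0.9045)

c_1 = (3, 3, -2); ‖c_1‖ = 4.6904, so q_1 = (0.6396, 0.6396, -0.4264).
q_1·c_2 = 0.6396·(-2) + 0.6396·(-2) + (-0.4264)·3 = -3.8376.
u_2 = c_2 + 3.8376·q_1 = (0.4545, 0.4545, 1.3636).
‖u_2‖ = 1.5076, so q_2 = (0.3015, 0.3015, 0.9045).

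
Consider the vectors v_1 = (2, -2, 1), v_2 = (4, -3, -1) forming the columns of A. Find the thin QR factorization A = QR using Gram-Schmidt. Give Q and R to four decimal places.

Q = [[0.6667, 0.4134], [-0.6667, -0.0413], [0.3333, -0.9096]], R = [[3.0000, 4.3333], [0.0000, 2.6874]]

v_1 = (2, -2, 1); ‖v_1‖ = 3.0000, so e_1 = (0.6667, -0.6667, 0.3333).
e_1·v_2 = 0.6667·4 + (-0.6667)·(-3) + 0.3333·(-1) = 4.3333.
u_2 = v_2 − 4.3333·e_1 = (1.1111, -0.1111, -2.4444).
‖u_2‖ = 2.6874, so e_2 = (0.4134, -0.0413, -0.9096).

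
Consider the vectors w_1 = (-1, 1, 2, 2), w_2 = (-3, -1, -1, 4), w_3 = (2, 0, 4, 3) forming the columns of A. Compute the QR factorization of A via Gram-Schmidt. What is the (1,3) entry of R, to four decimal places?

r_{13} = 3.7947

q_1 = w_1/‖w_1‖ = (-1, 1, 2, 2)/3.1623 = (-0.3162, 0.3162, 0.6325, 0.6325).
r_{13} = q_1·w_3 = 3.7947.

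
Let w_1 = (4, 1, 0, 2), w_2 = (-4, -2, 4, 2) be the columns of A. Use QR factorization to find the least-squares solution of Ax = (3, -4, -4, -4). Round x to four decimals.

x = (-0.6087, -0.9130)

w_1 = (4, 1, 0, 2); ‖w_1‖ = 4.5826, so e_1 = (0.8729, 0.2182, 0.0000, 0.4364).
e_1·w_2 = 0.8729·(-4) + 0.2182·(-2) + 0.0000·4 + 0.4364·2 = -3.0551.
u_2 = w_2 + 3.0551·e_1 = (-1.3333, -1.3333, 4.0000, 3.3333).
‖u_2‖ = 5.5377, so e_2 = (-0.2408, -0.2408, 0.7223, 0.6019).
Qᵀb = (0.0000, -5.0562).
Back-substitute: x_2 = -5.0562/5.5377 = -0.9130.
x_1 = (0.0000 + 3.0551·(-0.9130))/4.5826 = -0.6087.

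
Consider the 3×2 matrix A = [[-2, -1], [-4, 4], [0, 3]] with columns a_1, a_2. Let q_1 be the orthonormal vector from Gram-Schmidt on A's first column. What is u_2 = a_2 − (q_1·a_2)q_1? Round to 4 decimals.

a_1 = (-2, -4, 0); ‖a_1‖ = 4.4721, so q_1 = (-0.4472, -0.8944, 0.0000).
q_1·a_2 = (-0.4472)·(-1) + (-0.8944)·4 + 0.0000·3 = -3.1305.
u_2 = a_2 + 3.1305·q_1 = (-2.4000, 1.2000, 3.0000).

u_2 = (-2.4000, 1.2000, 3.0000)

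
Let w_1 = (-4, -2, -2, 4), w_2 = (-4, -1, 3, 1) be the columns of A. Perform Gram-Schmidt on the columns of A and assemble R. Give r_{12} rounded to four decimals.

r_{12} = 2.5298

w_1 = (-4, -2, -2, 4); ‖w_1‖ = 6.3246, so e_1 = (-0.6325, -0.3162, -0.3162, 0.6325).
r_{12} = e_1·w_2 = 2.5298.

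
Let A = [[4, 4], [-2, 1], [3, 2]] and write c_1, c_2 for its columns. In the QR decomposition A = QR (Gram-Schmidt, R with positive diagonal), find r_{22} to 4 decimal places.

c_1 = (4, -2, 3); ‖c_1‖ = 5.3852, so q_1 = (0.7428, -0.3714, 0.5571).
q_1·c_2 = 0.7428·4 + (-0.3714)·1 + 0.5571·2 = 3.7139.
u_2 = c_2 − 3.7139·q_1 = (1.2414, 2.3793, -0.0690).
r_{22} = ‖u_2‖ = 2.6846.

r_{22} = 2.6846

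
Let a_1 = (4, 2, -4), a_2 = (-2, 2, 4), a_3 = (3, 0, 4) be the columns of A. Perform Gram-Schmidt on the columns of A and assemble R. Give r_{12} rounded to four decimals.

r_{12} = -3.3333

q_1 = a_1/‖a_1‖ = (4, 2, -4)/6.0000 = (0.6667, 0.3333, -0.6667).
r_{12} = q_1·a_2 = -3.3333.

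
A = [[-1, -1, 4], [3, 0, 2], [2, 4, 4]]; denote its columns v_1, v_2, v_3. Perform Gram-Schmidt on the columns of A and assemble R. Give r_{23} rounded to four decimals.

r_{23} = 1.6637

q_1 = v_1/‖v_1‖ = (-1, 3, 2)/3.7417 = (-0.2673, 0.8018, 0.5345).
r_{12} = q_1·v_2 = 2.4054.
u_2 = v_2 − 2.4054·q_1 = (-0.3571, -1.9286, 2.7143).
‖u_2‖ = 3.3488, so q_2 = (-0.1066, -0.5759, 0.8105).
r_{23} = q_2·v_3 = 1.6637.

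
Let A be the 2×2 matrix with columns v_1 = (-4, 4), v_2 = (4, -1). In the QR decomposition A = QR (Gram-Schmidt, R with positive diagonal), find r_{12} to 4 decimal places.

r_{12} = -3.5355

v_1 = (-4, 4); ‖v_1‖ = 5.6569, so e_1 = (-0.7071, 0.7071).
r_{12} = e_1·v_2 = -3.5355.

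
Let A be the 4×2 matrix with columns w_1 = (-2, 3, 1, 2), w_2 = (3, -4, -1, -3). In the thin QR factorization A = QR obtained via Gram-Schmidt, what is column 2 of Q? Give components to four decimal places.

w_1 = (-2, 3, 1, 2); ‖w_1‖ = 4.2426, so e_1 = (-0.4714, 0.7071, 0.2357, 0.4714).
e_1·w_2 = (-0.4714)·3 + 0.7071·(-4) + 0.2357·(-1) + 0.4714·(-3) = -5.8926.
u_2 = w_2 + 5.8926·e_1 = (0.2222, 0.1667, 0.3889, -0.2222).
‖u_2‖ = 0.5270, so e_2 = (0.4216, 0.3162, 0.7379, -0.4216).

e_2 = (0.4216, 0.3162, 0.7379, -0.4216)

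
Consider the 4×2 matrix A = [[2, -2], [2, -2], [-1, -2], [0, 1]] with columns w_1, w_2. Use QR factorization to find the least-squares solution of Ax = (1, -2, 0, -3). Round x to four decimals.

x = (-0.3951, -0.2593)

w_1 = (2, 2, -1, 0); ‖w_1‖ = 3.0000, so e_1 = (0.6667, 0.6667, -0.3333, 0.0000).
e_1·w_2 = 0.6667·(-2) + 0.6667·(-2) + (-0.3333)·(-2) + 0.0000·1 = -2.0000.
u_2 = w_2 + 2.0000·e_1 = (-0.6667, -0.6667, -2.6667, 1.0000).
‖u_2‖ = 3.0000, so e_2 = (-0.2222, -0.2222, -0.8889, 0.3333).
Qᵀb = (-0.6667, -0.7778).
Back-substitute: x_2 = -0.7778/3.0000 = -0.2593.
x_1 = (-0.6667 + 2.0000·(-0.2593))/3.0000 = -0.3951.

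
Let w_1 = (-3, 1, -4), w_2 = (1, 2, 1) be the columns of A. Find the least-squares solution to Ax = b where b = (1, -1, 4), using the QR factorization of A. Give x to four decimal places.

x = (-0.8015, -0.1679)

q_1 = w_1/‖w_1‖ = (-3, 1, -4)/5.0990 = (-0.5883, 0.1961, -0.7845).
r_{12} = q_1·w_2 = -0.9806.
u_2 = w_2 + 0.9806·q_1 = (0.4231, 2.1923, 0.2308).
‖u_2‖ = 2.2447, so q_2 = (0.1885, 0.9767, 0.1028).
Qᵀb = (-3.9223, -0.3770).
Back-substitute: x_2 = -0.3770/2.2447 = -0.1679.
x_1 = (-3.9223 + 0.9806·(-0.1679))/5.0990 = -0.8015.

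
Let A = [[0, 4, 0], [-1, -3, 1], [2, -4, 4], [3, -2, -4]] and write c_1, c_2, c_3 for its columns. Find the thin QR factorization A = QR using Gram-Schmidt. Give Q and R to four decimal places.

c_1 = (0, -1, 2, 3); ‖c_1‖ = 3.7417, so q_1 = (0.0000, -0.2673, 0.5345, 0.8018).
q_1·c_2 = 0.0000·4 + (-0.2673)·(-3) + 0.5345·(-4) + 0.8018·(-2) = -2.9399.
u_2 = c_2 + 2.9399·q_1 = (4.0000, -3.7857, -2.4286, 0.3571).
‖u_2‖ = 6.0297, so q_2 = (0.6634, -0.6278, -0.4028, 0.0592).
q_1·c_3 = 0.0000·0 + (-0.2673)·1 + 0.5345·4 + 0.8018·(-4) = -1.3363; q_2·c_3 = 0.6634·0 + (-0.6278)·1 + (-0.4028)·4 + 0.0592·(-4) = -2.4758.
u_3 = c_3 + 1.3363·q_1 + 2.4758·q_2 = (1.6424, -0.9116, 3.7171, -2.7819).
‖u_3‖ = 5.0084, so q_3 = (0.3279, -0.1820, 0.7422, -0.5554).

Q = [[0.0000, 0.6634, 0.3279], [-0.2673, -0.6278, -0.1820], [0.5345, -0.4028, 0.7422], [0.8018, 0.0592, -0.5554]], R = [[3.7417, -2.9399, -1.3363], [0.0000, 6.0297, -2.4758], [0.0000, 0.0000, 5.0084]]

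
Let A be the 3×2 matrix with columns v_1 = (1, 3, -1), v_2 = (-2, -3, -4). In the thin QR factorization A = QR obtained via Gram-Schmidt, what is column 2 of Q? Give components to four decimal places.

e_2 = (-0.2752, -0.2202, -0.9358)

v_1 = (1, 3, -1); ‖v_1‖ = 3.3166, so e_1 = (0.3015, 0.9045, -0.3015).
e_1·v_2 = 0.3015·(-2) + 0.9045·(-3) + (-0.3015)·(-4) = -2.1106.
u_2 = v_2 + 2.1106·e_1 = (-1.3636, -1.0909, -4.6364).
‖u_2‖ = 4.9543, so e_2 = (-0.2752, -0.2202, -0.9358).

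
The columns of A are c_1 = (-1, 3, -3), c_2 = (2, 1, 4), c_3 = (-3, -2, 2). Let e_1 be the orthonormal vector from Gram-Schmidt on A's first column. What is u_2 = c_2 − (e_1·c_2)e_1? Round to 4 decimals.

u_2 = (1.4211, 2.7368, 2.2632)

c_1 = (-1, 3, -3); ‖c_1‖ = 4.3589, so e_1 = (-0.2294, 0.6882, -0.6882).
e_1·c_2 = (-0.2294)·2 + 0.6882·1 + (-0.6882)·4 = -2.5236.
u_2 = c_2 + 2.5236·e_1 = (1.4211, 2.7368, 2.2632).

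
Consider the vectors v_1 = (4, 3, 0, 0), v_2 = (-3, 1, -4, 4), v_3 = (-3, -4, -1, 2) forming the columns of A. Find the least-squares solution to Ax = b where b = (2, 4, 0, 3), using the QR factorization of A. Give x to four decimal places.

v_1 = (4, 3, 0, 0); ‖v_1‖ = 5.0000, so q_1 = (0.8000, 0.6000, 0.0000, 0.0000).
q_1·v_2 = 0.8000·(-3) + 0.6000·1 + 0.0000·(-4) + 0.0000·4 = -1.8000.
u_2 = v_2 + 1.8000·q_1 = (-1.5600, 2.0800, -4.0000, 4.0000).
‖u_2‖ = 6.2258, so q_2 = (-0.2506, 0.3341, -0.6425, 0.6425).
q_1·v_3 = 0.8000·(-3) + 0.6000·(-4) + 0.0000·(-1) + 0.0000·2 = -4.8000; q_2·v_3 = (-0.2506)·(-3) + 0.3341·(-4) + (-0.6425)·(-1) + 0.6425·2 = 1.3428.
u_3 = v_3 + 4.8000·q_1 − 1.3428·q_2 = (1.1765, -1.5686, -0.1373, 1.1373).
‖u_3‖ = 2.2709, so q_3 = (0.5181, -0.6908, -0.0604, 0.5008).
Qᵀb = (4.0000, 2.7627, -0.2245).
Back-substitute: x_3 = -0.2245/2.2709 = -0.0989.
x_2 = (2.7627 − 1.3428·(-0.0989))/6.2258 = 0.4651.
x_1 = (4.0000 + 1.8000·0.4651 + 4.8000·(-0.0989))/5.0000 = 0.8725.

x = (0.8725, 0.4651, -0.0989)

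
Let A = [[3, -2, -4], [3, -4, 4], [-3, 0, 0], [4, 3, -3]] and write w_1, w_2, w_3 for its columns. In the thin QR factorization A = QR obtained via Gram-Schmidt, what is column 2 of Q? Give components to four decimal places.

w_1 = (3, 3, -3, 4); ‖w_1‖ = 6.5574, so e_1 = (0.4575, 0.4575, -0.4575, 0.6100).
e_1·w_2 = 0.4575·(-2) + 0.4575·(-4) + (-0.4575)·0 + 0.6100·3 = -0.9150.
u_2 = w_2 + 0.9150·e_1 = (-1.5814, -3.5814, -0.4186, 3.5581).
‖u_2‖ = 5.3069, so e_2 = (-0.2980, -0.6749, -0.0789, 0.6705).

e_2 = (-0.2980, -0.6749, -0.0789, 0.6705)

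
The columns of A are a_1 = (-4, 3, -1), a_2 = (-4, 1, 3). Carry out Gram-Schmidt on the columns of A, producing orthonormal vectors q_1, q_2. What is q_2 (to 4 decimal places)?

a_1 = (-4, 3, -1); ‖a_1‖ = 5.0990, so q_1 = (-0.7845, 0.5883, -0.1961).
q_1·a_2 = (-0.7845)·(-4) + 0.5883·1 + (-0.1961)·3 = 3.1379.
u_2 = a_2 − 3.1379·q_1 = (-1.5385, -0.8462, 3.6154).
‖u_2‖ = 4.0192, so q_2 = (-0.3828, -0.2105, 0.8995).

q_2 = (-0.3828, -0.2105, 0.8995)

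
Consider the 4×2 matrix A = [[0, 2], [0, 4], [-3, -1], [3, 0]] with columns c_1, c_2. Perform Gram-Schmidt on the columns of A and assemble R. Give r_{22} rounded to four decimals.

e_1 = c_1/‖c_1‖ = (0, 0, -3, 3)/4.2426 = (0.0000, 0.0000, -0.7071, 0.7071).
r_{12} = e_1·c_2 = 0.7071.
u_2 = c_2 − 0.7071·e_1 = (2.0000, 4.0000, -0.5000, -0.5000).
r_{22} = ‖u_2‖ = 4.5277.

r_{22} = 4.5277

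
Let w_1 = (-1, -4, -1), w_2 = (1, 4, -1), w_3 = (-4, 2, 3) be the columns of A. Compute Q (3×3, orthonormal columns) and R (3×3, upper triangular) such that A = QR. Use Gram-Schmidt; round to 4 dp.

w_1 = (-1, -4, -1); ‖w_1‖ = 4.2426, so q_1 = (-0.2357, -0.9428, -0.2357).
q_1·w_2 = (-0.2357)·1 + (-0.9428)·4 + (-0.2357)·(-1) = -3.7712.
u_2 = w_2 + 3.7712·q_1 = (0.1111, 0.4444, -1.8889).
‖u_2‖ = 1.9437, so q_2 = (0.0572, 0.2287, -0.9718).
q_1·w_3 = (-0.2357)·(-4) + (-0.9428)·2 + (-0.2357)·3 = -1.6499; q_2·w_3 = 0.0572·(-4) + 0.2287·2 + (-0.9718)·3 = -2.6868.
u_3 = w_3 + 1.6499·q_1 + 2.6868·q_2 = (-4.2353, 1.0588, 0.0000).
‖u_3‖ = 4.3656, so q_3 = (-0.9701, 0.2425, 0.0000).

Q = [[-0.2357, 0.0572, -0.9701], [-0.9428, 0.2287, 0.2425], [-0.2357, -0.9718, 0.0000]], R = [[4.2426, -3.7712, -1.6499], [0.0000, 1.9437, -2.6868], [0.0000, 0.0000, 4.3656]]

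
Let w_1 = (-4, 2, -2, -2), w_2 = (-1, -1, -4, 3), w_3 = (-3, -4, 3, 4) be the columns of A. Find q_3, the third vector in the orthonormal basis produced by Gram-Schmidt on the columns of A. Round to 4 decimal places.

q_3 = (-0.6489, -0.4348, 0.5247, 0.3384)

w_1 = (-4, 2, -2, -2); ‖w_1‖ = 5.2915, so q_1 = (-0.7559, 0.3780, -0.3780, -0.3780).
q_1·w_2 = (-0.7559)·(-1) + 0.3780·(-1) + (-0.3780)·(-4) + (-0.3780)·3 = 0.7559.
u_2 = w_2 − 0.7559·q_1 = (-0.4286, -1.2857, -3.7143, 3.2857).
‖u_2‖ = 5.1409, so q_2 = (-0.0834, -0.2501, -0.7225, 0.6391).
q_1·w_3 = (-0.7559)·(-3) + 0.3780·(-4) + (-0.3780)·3 + (-0.3780)·4 = -1.8898; q_2·w_3 = (-0.0834)·(-3) + (-0.2501)·(-4) + (-0.7225)·3 + 0.6391·4 = 1.6395.
u_3 = w_3 + 1.8898·q_1 − 1.6395·q_2 = (-4.2919, -2.8757, 3.4703, 2.2378).
‖u_3‖ = 6.6137, so q_3 = (-0.6489, -0.4348, 0.5247, 0.3384).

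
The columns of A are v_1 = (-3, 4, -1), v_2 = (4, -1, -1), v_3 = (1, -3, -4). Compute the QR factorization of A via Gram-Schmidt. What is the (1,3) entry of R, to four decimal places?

r_{13} = -2.1573

v_1 = (-3, 4, -1); ‖v_1‖ = 5.0990, so q_1 = (-0.5883, 0.7845, -0.1961).
r_{13} = q_1·v_3 = -2.1573.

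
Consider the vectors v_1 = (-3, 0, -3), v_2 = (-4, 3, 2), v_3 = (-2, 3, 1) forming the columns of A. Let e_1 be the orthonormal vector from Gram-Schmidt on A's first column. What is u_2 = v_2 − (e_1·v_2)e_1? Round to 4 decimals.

v_1 = (-3, 0, -3); ‖v_1‖ = 4.2426, so e_1 = (-0.7071, 0.0000, -0.7071).
e_1·v_2 = (-0.7071)·(-4) + 0.0000·3 + (-0.7071)·2 = 1.4142.
u_2 = v_2 − 1.4142·e_1 = (-3.0000, 3.0000, 3.0000).

u_2 = (-3.0000, 3.0000, 3.0000)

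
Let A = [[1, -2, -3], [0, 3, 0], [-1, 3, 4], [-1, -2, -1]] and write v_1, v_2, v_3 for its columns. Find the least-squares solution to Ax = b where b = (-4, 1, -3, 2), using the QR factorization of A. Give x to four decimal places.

x = (-2.4762, 0.3333, -0.9048)

q_1 = v_1/‖v_1‖ = (1, 0, -1, -1)/1.7321 = (0.5774, 0.0000, -0.5774, -0.5774).
r_{12} = q_1·v_2 = -1.7321.
u_2 = v_2 + 1.7321·q_1 = (-1.0000, 3.0000, 2.0000, -3.0000).
‖u_2‖ = 4.7958, so q_2 = (-0.2085, 0.6255, 0.4170, -0.6255).
r_{13} = q_1·v_3 = -3.4641; r_{23} = q_2·v_3 = 2.9192.
u_3 = v_3 + 3.4641·q_1 − 2.9192·q_2 = (-0.3913, -1.8261, 0.7826, -1.1739).
‖u_3‖ = 2.3406, so q_3 = (-0.1672, -0.7802, 0.3344, -0.5016).
Qᵀb = (-1.7321, -1.0426, -2.1177).
Back-substitute: x_3 = -2.1177/2.3406 = -0.9048.
x_2 = (-1.0426 − 2.9192·(-0.9048))/4.7958 = 0.3333.
x_1 = (-1.7321 + 1.7321·0.3333 + 3.4641·(-0.9048))/1.7321 = -2.4762.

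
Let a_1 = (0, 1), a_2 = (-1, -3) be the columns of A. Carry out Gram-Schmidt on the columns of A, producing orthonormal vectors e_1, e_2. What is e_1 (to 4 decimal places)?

e_1 = a_1/‖a_1‖ = (0, 1)/1.0000 = (0.0000, 1.0000).

e_1 = (0.0000, 1.0000)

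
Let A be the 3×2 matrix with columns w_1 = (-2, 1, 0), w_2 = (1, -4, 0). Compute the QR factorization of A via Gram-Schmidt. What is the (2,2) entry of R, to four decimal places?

r_{22} = 3.1305

e_1 = w_1/‖w_1‖ = (-2, 1, 0)/2.2361 = (-0.8944, 0.4472, 0.0000).
r_{12} = e_1·w_2 = -2.6833.
u_2 = w_2 + 2.6833·e_1 = (-1.4000, -2.8000, 0.0000).
r_{22} = ‖u_2‖ = 3.1305.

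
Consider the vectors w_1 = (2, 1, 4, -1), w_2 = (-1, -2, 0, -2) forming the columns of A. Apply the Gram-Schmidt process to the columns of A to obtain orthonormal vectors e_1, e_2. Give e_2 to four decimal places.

w_1 = (2, 1, 4, -1); ‖w_1‖ = 4.6904, so e_1 = (0.4264, 0.2132, 0.8528, -0.2132).
e_1·w_2 = 0.4264·(-1) + 0.2132·(-2) + 0.8528·0 + (-0.2132)·(-2) = -0.4264.
u_2 = w_2 + 0.4264·e_1 = (-0.8182, -1.9091, 0.3636, -2.0909).
‖u_2‖ = 2.9695, so e_2 = (-0.2755, -0.6429, 0.1225, -0.7041).

e_2 = (-0.2755, -0.6429, 0.1225, -0.7041)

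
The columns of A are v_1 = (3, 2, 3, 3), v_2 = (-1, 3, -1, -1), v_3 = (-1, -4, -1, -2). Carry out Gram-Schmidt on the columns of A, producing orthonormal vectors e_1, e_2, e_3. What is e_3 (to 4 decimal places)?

v_1 = (3, 2, 3, 3); ‖v_1‖ = 5.5678, so e_1 = (0.5388, 0.3592, 0.5388, 0.5388).
e_1·v_2 = 0.5388·(-1) + 0.3592·3 + 0.5388·(-1) + 0.5388·(-1) = -0.5388.
u_2 = v_2 + 0.5388·e_1 = (-0.7097, 3.1935, -0.7097, -0.7097).
‖u_2‖ = 3.4219, so e_2 = (-0.2074, 0.9333, -0.2074, -0.2074).
e_1·v_3 = 0.5388·(-1) + 0.3592·(-4) + 0.5388·(-1) + 0.5388·(-2) = -3.5921; e_2·v_3 = (-0.2074)·(-1) + 0.9333·(-4) + (-0.2074)·(-1) + (-0.2074)·(-2) = -2.9035.
u_3 = v_3 + 3.5921·e_1 + 2.9035·e_2 = (0.3333, 0.0000, 0.3333, -0.6667).
‖u_3‖ = 0.8165, so e_3 = (0.4082, 0.0000, 0.4082, -0.8165).

e_3 = (0.4082, 0.0000, 0.4082, -0.8165)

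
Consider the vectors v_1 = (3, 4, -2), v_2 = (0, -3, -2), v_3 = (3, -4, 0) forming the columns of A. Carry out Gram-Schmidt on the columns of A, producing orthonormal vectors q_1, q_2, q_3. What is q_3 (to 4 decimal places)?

v_1 = (3, 4, -2); ‖v_1‖ = 5.3852, so q_1 = (0.5571, 0.7428, -0.3714).
q_1·v_2 = 0.5571·0 + 0.7428·(-3) + (-0.3714)·(-2) = -1.4856.
u_2 = v_2 + 1.4856·q_1 = (0.8276, -1.8966, -2.5517).
‖u_2‖ = 3.2853, so q_2 = (0.2519, -0.5773, -0.7767).
q_1·v_3 = 0.5571·3 + 0.7428·(-4) + (-0.3714)·0 = -1.2999; q_2·v_3 = 0.2519·3 + (-0.5773)·(-4) + (-0.7767)·0 = 3.0649.
u_3 = v_3 + 1.2999·q_1 − 3.0649·q_2 = (2.9521, -1.2652, 1.8978).
‖u_3‖ = 3.7305, so q_3 = (0.7913, -0.3391, 0.5087).

q_3 = (0.7913, -0.3391, 0.5087)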